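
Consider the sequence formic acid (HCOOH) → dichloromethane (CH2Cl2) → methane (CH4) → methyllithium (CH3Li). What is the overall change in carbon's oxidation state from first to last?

Carbon oxidation states along the series — formic acid: +2, dichloromethane: 0, methane: -4, methyllithium: -4.
Net change = -4 − (+2) = -6.

-6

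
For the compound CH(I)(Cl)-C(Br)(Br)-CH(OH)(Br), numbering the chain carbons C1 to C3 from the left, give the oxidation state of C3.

+1

C3 has one bond to C (0), one bond to O (+1), one bond to H (-1), one bond to Br (+1).
Oxidation state = 0 + 1 − 1 + 1 = +1.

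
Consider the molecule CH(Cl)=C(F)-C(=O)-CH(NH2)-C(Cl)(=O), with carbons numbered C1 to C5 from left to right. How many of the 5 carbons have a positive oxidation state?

Each bond to a more electronegative atom (O, N, halogen) counts +1, each bond to a less electronegative atom (H, metal, B, Si) counts −1, and each C–C bond counts 0. Tallying each carbon:
C1: 2C, 1H, 1Cl → 0 − 1 + 1 = 0
C2: 3C, 1F → 0 + 1 = +1
C3: 2C, 2O → 0 + 2 = +2
C4: 2C, 1H, 1N → 0 − 1 + 1 = 0
C5: 1C, 2O, 1Cl → 0 + 2 + 1 = +3
3 carbons (C2, C3, C5) meet the condition.

3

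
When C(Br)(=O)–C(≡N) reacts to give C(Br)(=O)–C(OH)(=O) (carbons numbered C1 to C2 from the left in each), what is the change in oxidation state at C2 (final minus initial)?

Before: C2 has 1 bond to C, 3 bonds to N → oxidation state +3.
After: C2 has 1 bond to C, 3 bonds to O → oxidation state +3.
Δ = +3 − (+3) = 0, so no net redox change at C2.

0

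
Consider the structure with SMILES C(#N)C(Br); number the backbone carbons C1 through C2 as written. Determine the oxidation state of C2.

Assign +1 per bond to O/N/halogen, −1 per bond to H or an electropositive element, and 0 per bond to carbon.
C2 has one bond to C (0), one bond to H (-1), one bond to Br (+1), one bond to H (-1).
Oxidation state = 0 − 1 + 1 − 1 = -1.

-1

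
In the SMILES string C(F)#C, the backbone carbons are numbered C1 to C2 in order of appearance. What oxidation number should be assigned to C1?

+1

Assign +1 per bond to O/N/halogen, −1 per bond to H or an electropositive element, and 0 per bond to carbon.
C1 has a triple bond to C (3×0 = 0), one bond to F (+1).
Oxidation state = 0 + 1 = +1.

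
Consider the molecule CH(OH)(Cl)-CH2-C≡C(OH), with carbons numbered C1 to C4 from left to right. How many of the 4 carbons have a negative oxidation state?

Tallying each carbon's bonds:
C1: 1C, 1H, 1O, 1Cl → 0 − 1 + 1 + 1 = +1
C2: 2C, 2H → 0 − 2 = -2
C3: 4C → 0 = 0
C4: 3C, 1O → 0 + 1 = +1
1 carbon (C2) meets the condition.

1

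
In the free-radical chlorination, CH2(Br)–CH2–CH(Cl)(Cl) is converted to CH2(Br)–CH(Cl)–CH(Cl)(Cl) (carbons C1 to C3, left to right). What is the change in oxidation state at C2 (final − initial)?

Before: C2 has 2 bonds to C, 2 bonds to H → oxidation state -2.
After: C2 has 2 bonds to C, 1 bond to H, 1 bond to Cl → oxidation state 0.
Δ = 0 − (-2) = +2, so this is an oxidation at C2.

+2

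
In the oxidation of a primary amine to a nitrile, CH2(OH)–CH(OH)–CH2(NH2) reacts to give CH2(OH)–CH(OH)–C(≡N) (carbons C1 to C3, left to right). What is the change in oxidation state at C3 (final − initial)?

Before: C3 has 1 bond to C, 2 bonds to H, 1 bond to N → oxidation state -1.
After: C3 has 1 bond to C, 3 bonds to N → oxidation state +3.
Δ = +3 − (-1) = +4, so this is an oxidation at C3.

+4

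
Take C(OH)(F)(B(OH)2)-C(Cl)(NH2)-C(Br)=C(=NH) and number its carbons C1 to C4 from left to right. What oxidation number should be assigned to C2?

+2

Bonds to more-electronegative neighbours contribute +1 each, bonds to H or metals contribute −1 each, and C–C bonds contribute 0.
C2 has one bond to C (0), one bond to C (0), one bond to Cl (+1), one bond to N (+1).
Oxidation state = 0 + 0 + 1 + 1 = +2.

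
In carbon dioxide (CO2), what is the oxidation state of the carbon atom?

+4

Count +1 for every bond to an atom more electronegative than carbon and −1 for every bond to one less electronegative; C–C bonds are 0.
The carbon has a double bond to O (2×+1 = +2), a double bond to O (2×+1 = +2).
Oxidation state = +2 + 2 = +4.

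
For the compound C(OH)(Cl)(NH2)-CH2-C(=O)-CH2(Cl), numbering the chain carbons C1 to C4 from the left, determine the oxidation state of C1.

+3

Bonds to more-electronegative neighbours contribute +1 each, bonds to H or metals contribute −1 each, and C–C bonds contribute 0.
C1 has one bond to C (0), one bond to O (+1), one bond to Cl (+1), one bond to N (+1).
Oxidation state = 0 + 1 + 1 + 1 = +3.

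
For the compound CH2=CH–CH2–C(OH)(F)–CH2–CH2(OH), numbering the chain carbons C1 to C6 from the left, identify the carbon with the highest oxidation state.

C4

Tallying each carbon's bonds:
C1: 2C, 2H → 0 − 2 = -2
C2: 3C, 1H → 0 − 1 = -1
C3: 2C, 2H → 0 − 2 = -2
C4: 2C, 1O, 1F → 0 + 1 + 1 = +2
C5: 2C, 2H → 0 − 2 = -2
C6: 1C, 2H, 1O → 0 − 2 + 1 = -1
The most oxidised carbon is C4 at +2.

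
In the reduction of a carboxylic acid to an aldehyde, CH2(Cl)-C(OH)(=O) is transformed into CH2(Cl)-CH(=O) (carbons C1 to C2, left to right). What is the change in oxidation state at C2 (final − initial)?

-2

Before: C2 has 1 bond to C, 3 bonds to O → oxidation state +3.
After: C2 has 1 bond to C, 1 bond to H, 2 bonds to O → oxidation state +1.
Δ = +1 − (+3) = -2, so this is a reduction at C2.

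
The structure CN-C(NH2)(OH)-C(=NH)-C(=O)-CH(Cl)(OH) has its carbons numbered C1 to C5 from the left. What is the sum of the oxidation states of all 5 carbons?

Tallying each carbon's bonds:
C1: 1C, 3N → 0 + 3 = +3
C2: 2C, 1O, 1N → 0 + 1 + 1 = +2
C3: 2C, 2N → 0 + 2 = +2
C4: 2C, 2O → 0 + 2 = +2
C5: 1C, 1H, 1O, 1Cl → 0 − 1 + 1 + 1 = +1
Sum = +3 + 2 + 2 + 2 + 1 = +10.

+10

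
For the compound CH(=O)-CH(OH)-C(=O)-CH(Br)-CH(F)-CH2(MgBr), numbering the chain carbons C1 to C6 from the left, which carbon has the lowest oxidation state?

Tallying each carbon's bonds:
C1: 1C, 1H, 2O → 0 − 1 + 2 = +1
C2: 2C, 1H, 1O → 0 − 1 + 1 = 0
C3: 2C, 2O → 0 + 2 = +2
C4: 2C, 1H, 1Br → 0 − 1 + 1 = 0
C5: 2C, 1H, 1F → 0 − 1 + 1 = 0
C6: 1C, 2H, 1Mg → 0 − 2 − 1 = -3
The most reduced carbon is C6 at -3.

C6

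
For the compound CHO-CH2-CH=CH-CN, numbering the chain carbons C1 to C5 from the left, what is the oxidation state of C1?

+1

Each bond to a more electronegative atom (O, N, halogen) counts +1, each bond to a less electronegative atom (H, metal, B, Si) counts −1, and each C–C bond counts 0.
C1 has one bond to C (0), a double bond to O (2×+1 = +2), one bond to H (-1).
Oxidation state = 0 + 2 − 1 = +1.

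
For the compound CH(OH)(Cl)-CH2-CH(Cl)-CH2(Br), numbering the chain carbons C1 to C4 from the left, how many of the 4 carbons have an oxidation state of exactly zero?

1

Bonds to more-electronegative neighbours contribute +1 each, bonds to H or metals contribute −1 each, and C–C bonds contribute 0. Tallying each carbon:
C1: 1C, 1H, 1O, 1Cl → 0 − 1 + 1 + 1 = +1
C2: 2C, 2H → 0 − 2 = -2
C3: 2C, 1H, 1Cl → 0 − 1 + 1 = 0
C4: 1C, 2H, 1Br → 0 − 2 + 1 = -1
1 carbon (C3) meets the condition.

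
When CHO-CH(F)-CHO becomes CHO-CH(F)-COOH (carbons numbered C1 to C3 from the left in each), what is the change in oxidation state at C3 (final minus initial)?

+2

Before: C3 has 1 bond to C, 1 bond to H, 2 bonds to O → oxidation state +1.
After: C3 has 1 bond to C, 3 bonds to O → oxidation state +3.
Δ = +3 − (+1) = +2, so this is an oxidation at C3.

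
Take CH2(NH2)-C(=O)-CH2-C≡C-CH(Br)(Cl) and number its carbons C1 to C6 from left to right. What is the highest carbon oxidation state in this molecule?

Tallying each carbon's bonds:
C1: 1C, 2H, 1N → 0 − 2 + 1 = -1
C2: 2C, 2O → 0 + 2 = +2
C3: 2C, 2H → 0 − 2 = -2
C4: 4C → 0 = 0
C5: 4C → 0 = 0
C6: 1C, 1H, 1Cl, 1Br → 0 − 1 + 1 + 1 = +1
The highest value is +2.

+2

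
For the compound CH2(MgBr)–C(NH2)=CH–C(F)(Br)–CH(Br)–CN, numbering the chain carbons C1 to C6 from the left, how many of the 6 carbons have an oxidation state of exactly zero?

Tallying each carbon's bonds:
C1: 1C, 2H, 1Mg → 0 − 2 − 1 = -3
C2: 3C, 1N → 0 + 1 = +1
C3: 3C, 1H → 0 − 1 = -1
C4: 2C, 1F, 1Br → 0 + 1 + 1 = +2
C5: 2C, 1H, 1Br → 0 − 1 + 1 = 0
C6: 1C, 3N → 0 + 3 = +3
1 carbon (C5) meets the condition.

1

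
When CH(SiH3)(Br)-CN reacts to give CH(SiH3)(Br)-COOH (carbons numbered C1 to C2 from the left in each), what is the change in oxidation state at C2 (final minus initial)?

Before: C2 has 1 bond to C, 3 bonds to N → oxidation state +3.
After: C2 has 1 bond to C, 3 bonds to O → oxidation state +3.
Δ = +3 − (+3) = 0, so no net redox change at C2.

0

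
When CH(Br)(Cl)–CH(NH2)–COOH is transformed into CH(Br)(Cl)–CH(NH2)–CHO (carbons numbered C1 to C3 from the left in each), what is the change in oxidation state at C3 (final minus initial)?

-2

Before: C3 has 1 bond to C, 3 bonds to O → oxidation state +3.
After: C3 has 1 bond to C, 1 bond to H, 2 bonds to O → oxidation state +1.
Δ = +1 − (+3) = -2, so this is a reduction at C3.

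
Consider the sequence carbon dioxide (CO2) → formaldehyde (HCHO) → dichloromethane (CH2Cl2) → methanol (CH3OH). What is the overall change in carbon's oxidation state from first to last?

Carbon oxidation states along the series — carbon dioxide: +4, formaldehyde: 0, dichloromethane: 0, methanol: -2.
Net change = -2 − (+4) = -6.

-6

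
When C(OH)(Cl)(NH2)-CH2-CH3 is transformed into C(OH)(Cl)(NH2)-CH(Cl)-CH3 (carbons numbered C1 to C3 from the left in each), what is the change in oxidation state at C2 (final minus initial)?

+2

Before: C2 has 2 bonds to C, 2 bonds to H → oxidation state -2.
After: C2 has 2 bonds to C, 1 bond to H, 1 bond to Cl → oxidation state 0.
Δ = 0 − (-2) = +2, so this is an oxidation at C2.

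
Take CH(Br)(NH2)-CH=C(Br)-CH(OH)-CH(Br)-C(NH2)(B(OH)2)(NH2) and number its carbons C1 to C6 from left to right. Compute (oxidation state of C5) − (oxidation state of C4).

C5: 2C, 1H, 1Br → 0 − 1 + 1 = 0
C4: 2C, 1H, 1O → 0 − 1 + 1 = 0
Difference: 0 − (0) = 0.

0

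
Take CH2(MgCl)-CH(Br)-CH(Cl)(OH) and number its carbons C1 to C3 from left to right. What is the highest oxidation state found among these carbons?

+1

Tallying each carbon's bonds:
C1: 1C, 2H, 1Mg → 0 − 2 − 1 = -3
C2: 2C, 1H, 1Br → 0 − 1 + 1 = 0
C3: 1C, 1H, 1O, 1Cl → 0 − 1 + 1 + 1 = +1
The highest value is +1.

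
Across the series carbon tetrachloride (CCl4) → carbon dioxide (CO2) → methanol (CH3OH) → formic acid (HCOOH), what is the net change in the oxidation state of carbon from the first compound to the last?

Carbon oxidation states along the series — carbon tetrachloride: +4, carbon dioxide: +4, methanol: -2, formic acid: +2.
Net change = +2 − (+4) = -2.

-2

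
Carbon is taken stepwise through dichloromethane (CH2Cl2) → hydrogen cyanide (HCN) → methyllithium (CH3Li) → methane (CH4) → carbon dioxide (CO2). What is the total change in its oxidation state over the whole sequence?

Carbon oxidation states along the series — dichloromethane: 0, hydrogen cyanide: +2, methyllithium: -4, methane: -4, carbon dioxide: +4.
Net change = +4 − (0) = +4.

+4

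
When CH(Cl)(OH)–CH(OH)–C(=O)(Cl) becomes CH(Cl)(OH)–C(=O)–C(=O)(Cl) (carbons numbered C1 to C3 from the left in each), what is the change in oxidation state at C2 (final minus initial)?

+2

Before: C2 has 2 bonds to C, 1 bond to H, 1 bond to O → oxidation state 0.
After: C2 has 2 bonds to C, 2 bonds to O → oxidation state +2.
Δ = +2 − (0) = +2, so this is an oxidation at C2.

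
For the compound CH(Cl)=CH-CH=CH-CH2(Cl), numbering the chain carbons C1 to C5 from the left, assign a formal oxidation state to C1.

0

C1 has a double bond to C (2×0 = 0), one bond to Cl (+1), one bond to H (-1).
Oxidation state = 0 + 1 − 1 = 0.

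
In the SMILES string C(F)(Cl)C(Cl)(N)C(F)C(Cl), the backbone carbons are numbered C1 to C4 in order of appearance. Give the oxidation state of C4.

C4 has one bond to C (0), one bond to Cl (+1), one bond to H (-1), one bond to H (-1).
Oxidation state = 0 + 1 − 1 − 1 = -1.

-1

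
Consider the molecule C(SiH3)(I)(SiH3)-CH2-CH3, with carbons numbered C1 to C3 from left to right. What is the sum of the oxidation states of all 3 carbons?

Bonds to more-electronegative neighbours contribute +1 each, bonds to H or metals contribute −1 each, and C–C bonds contribute 0. Tallying each carbon:
C1: 1C, 1I, 2Si → 0 + 1 − 2 = -1
C2: 2C, 2H → 0 − 2 = -2
C3: 1C, 3H → 0 − 3 = -3
Sum = -1 − 2 − 3 = -6.

-6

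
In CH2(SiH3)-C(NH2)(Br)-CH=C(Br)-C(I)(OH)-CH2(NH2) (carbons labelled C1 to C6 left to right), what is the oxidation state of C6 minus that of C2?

C6: 1C, 2H, 1N → 0 − 2 + 1 = -1
C2: 2C, 1N, 1Br → 0 + 1 + 1 = +2
Difference: -1 − (+2) = -3.

-3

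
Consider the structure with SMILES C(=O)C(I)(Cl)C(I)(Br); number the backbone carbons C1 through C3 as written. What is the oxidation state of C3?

Count +1 for every bond to an atom more electronegative than carbon and −1 for every bond to one less electronegative; C–C bonds are 0.
C3 has one bond to C (0), one bond to H (-1), one bond to I (+1), one bond to Br (+1).
Oxidation state = 0 − 1 + 1 + 1 = +1.

+1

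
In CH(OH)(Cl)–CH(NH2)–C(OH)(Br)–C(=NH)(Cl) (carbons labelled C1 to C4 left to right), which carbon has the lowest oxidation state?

C2

Each bond to a more electronegative atom (O, N, halogen) counts +1, each bond to a less electronegative atom (H, metal, B, Si) counts −1, and each C–C bond counts 0. Tallying each carbon:
C1: 1C, 1H, 1O, 1Cl → 0 − 1 + 1 + 1 = +1
C2: 2C, 1H, 1N → 0 − 1 + 1 = 0
C3: 2C, 1O, 1Br → 0 + 1 + 1 = +2
C4: 1C, 2N, 1Cl → 0 + 2 + 1 = +3
The most reduced carbon is C2 at 0.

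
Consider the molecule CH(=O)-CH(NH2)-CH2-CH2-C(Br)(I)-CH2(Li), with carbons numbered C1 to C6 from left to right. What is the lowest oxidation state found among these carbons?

-3

Tallying each carbon's bonds:
C1: 1C, 1H, 2O → 0 − 1 + 2 = +1
C2: 2C, 1H, 1N → 0 − 1 + 1 = 0
C3: 2C, 2H → 0 − 2 = -2
C4: 2C, 2H → 0 − 2 = -2
C5: 2C, 1Br, 1I → 0 + 1 + 1 = +2
C6: 1C, 2H, 1Li → 0 − 2 − 1 = -3
The lowest value is -3.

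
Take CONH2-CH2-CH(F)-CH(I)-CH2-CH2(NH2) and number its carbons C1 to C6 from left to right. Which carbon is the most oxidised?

Bonds to more-electronegative neighbours contribute +1 each, bonds to H or metals contribute −1 each, and C–C bonds contribute 0. Tallying each carbon:
C1: 1C, 2O, 1N → 0 + 2 + 1 = +3
C2: 2C, 2H → 0 − 2 = -2
C3: 2C, 1H, 1F → 0 − 1 + 1 = 0
C4: 2C, 1H, 1I → 0 − 1 + 1 = 0
C5: 2C, 2H → 0 − 2 = -2
C6: 1C, 2H, 1N → 0 − 2 + 1 = -1
The most oxidised carbon is C1 at +3.

C1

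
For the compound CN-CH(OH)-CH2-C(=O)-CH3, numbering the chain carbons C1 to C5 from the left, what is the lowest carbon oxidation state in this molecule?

-3

Each bond to a more electronegative atom (O, N, halogen) counts +1, each bond to a less electronegative atom (H, metal, B, Si) counts −1, and each C–C bond counts 0. Tallying each carbon:
C1: 1C, 3N → 0 + 3 = +3
C2: 2C, 1H, 1O → 0 − 1 + 1 = 0
C3: 2C, 2H → 0 − 2 = -2
C4: 2C, 2O → 0 + 2 = +2
C5: 1C, 3H → 0 − 3 = -3
The lowest value is -3.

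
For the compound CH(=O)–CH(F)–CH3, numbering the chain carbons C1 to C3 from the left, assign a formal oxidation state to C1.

Each bond to a more electronegative atom (O, N, halogen) counts +1, each bond to a less electronegative atom (H, metal, B, Si) counts −1, and each C–C bond counts 0.
C1 has one bond to C (0), one bond to H (-1), a double bond to O (2×+1 = +2).
Oxidation state = 0 − 1 + 2 = +1.

+1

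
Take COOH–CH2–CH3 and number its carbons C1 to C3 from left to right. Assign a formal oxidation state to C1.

+3

Count +1 for every bond to an atom more electronegative than carbon and −1 for every bond to one less electronegative; C–C bonds are 0.
C1 has one bond to C (0), a double bond to O (2×+1 = +2), one bond to O (+1).
Oxidation state = 0 + 2 + 1 = +3.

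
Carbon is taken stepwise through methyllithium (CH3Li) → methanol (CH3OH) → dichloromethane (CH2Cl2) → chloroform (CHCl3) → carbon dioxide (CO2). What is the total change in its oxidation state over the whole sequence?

Carbon oxidation states along the series — methyllithium: -4, methanol: -2, dichloromethane: 0, chloroform: +2, carbon dioxide: +4.
Net change = +4 − (-4) = +8.

+8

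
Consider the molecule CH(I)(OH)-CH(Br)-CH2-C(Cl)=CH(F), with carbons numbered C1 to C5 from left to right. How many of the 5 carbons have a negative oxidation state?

Tallying each carbon's bonds:
C1: 1C, 1H, 1O, 1I → 0 − 1 + 1 + 1 = +1
C2: 2C, 1H, 1Br → 0 − 1 + 1 = 0
C3: 2C, 2H → 0 − 2 = -2
C4: 3C, 1Cl → 0 + 1 = +1
C5: 2C, 1H, 1F → 0 − 1 + 1 = 0
1 carbon (C3) meets the condition.

1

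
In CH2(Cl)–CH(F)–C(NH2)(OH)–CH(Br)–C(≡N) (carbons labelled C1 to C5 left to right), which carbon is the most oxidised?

Assign +1 per bond to O/N/halogen, −1 per bond to H or an electropositive element, and 0 per bond to carbon. Tallying each carbon:
C1: 1C, 2H, 1Cl → 0 − 2 + 1 = -1
C2: 2C, 1H, 1F → 0 − 1 + 1 = 0
C3: 2C, 1O, 1N → 0 + 1 + 1 = +2
C4: 2C, 1H, 1Br → 0 − 1 + 1 = 0
C5: 1C, 3N → 0 + 3 = +3
The most oxidised carbon is C5 at +3.

C5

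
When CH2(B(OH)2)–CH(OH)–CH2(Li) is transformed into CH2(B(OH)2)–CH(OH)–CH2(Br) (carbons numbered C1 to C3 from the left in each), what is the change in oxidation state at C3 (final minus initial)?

+2

Before: C3 has 1 bond to C, 2 bonds to H, 1 bond to Li → oxidation state -3.
After: C3 has 1 bond to C, 2 bonds to H, 1 bond to Br → oxidation state -1.
Δ = -1 − (-3) = +2, so this is an oxidation at C3.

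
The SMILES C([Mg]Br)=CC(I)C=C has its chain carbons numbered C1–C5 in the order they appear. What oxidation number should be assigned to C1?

Assign +1 per bond to O/N/halogen, −1 per bond to H or an electropositive element, and 0 per bond to carbon.
C1 has a double bond to C (2×0 = 0), one bond to H (-1), one bond to Mg (-1).
Oxidation state = 0 − 1 − 1 = -2.

-2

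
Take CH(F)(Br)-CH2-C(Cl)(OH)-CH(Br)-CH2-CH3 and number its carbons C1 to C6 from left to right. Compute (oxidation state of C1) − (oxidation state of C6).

+4

C1: 1C, 1H, 1F, 1Br → 0 − 1 + 1 + 1 = +1
C6: 1C, 3H → 0 − 3 = -3
Difference: +1 − (-3) = +4.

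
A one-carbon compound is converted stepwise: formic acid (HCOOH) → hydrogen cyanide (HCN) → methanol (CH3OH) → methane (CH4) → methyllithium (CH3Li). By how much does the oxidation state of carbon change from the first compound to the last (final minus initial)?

Carbon oxidation states along the series — formic acid: +2, hydrogen cyanide: +2, methanol: -2, methane: -4, methyllithium: -4.
Net change = -4 − (+2) = -6.

-6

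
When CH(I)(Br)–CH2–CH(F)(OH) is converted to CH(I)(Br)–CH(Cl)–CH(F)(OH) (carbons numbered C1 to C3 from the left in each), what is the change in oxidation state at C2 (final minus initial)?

Before: C2 has 2 bonds to C, 2 bonds to H → oxidation state -2.
After: C2 has 2 bonds to C, 1 bond to H, 1 bond to Cl → oxidation state 0.
Δ = 0 − (-2) = +2, so this is an oxidation at C2.

+2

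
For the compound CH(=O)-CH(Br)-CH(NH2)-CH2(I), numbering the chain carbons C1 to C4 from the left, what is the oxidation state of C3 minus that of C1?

C3: 2C, 1H, 1N → 0 − 1 + 1 = 0
C1: 1C, 1H, 2O → 0 − 1 + 2 = +1
Difference: 0 − (+1) = -1.

-1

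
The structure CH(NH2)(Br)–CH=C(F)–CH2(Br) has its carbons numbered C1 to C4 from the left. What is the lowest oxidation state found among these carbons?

Tallying each carbon's bonds:
C1: 1C, 1H, 1N, 1Br → 0 − 1 + 1 + 1 = +1
C2: 3C, 1H → 0 − 1 = -1
C3: 3C, 1F → 0 + 1 = +1
C4: 1C, 2H, 1Br → 0 − 2 + 1 = -1
The lowest value is -1.

-1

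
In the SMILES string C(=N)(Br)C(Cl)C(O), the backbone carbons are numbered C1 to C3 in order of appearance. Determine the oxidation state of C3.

Count +1 for every bond to an atom more electronegative than carbon and −1 for every bond to one less electronegative; C–C bonds are 0.
C3 has one bond to C (0), one bond to H (-1), one bond to H (-1), one bond to O (+1).
Oxidation state = 0 − 1 − 1 + 1 = -1.

-1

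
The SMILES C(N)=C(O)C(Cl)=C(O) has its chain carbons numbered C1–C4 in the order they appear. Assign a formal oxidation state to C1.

C1 has a double bond to C (2×0 = 0), one bond to H (-1), one bond to N (+1).
Oxidation state = 0 − 1 + 1 = 0.

0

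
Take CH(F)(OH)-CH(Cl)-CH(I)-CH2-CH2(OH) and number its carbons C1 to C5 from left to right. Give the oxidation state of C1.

C1 has one bond to C (0), one bond to F (+1), one bond to H (-1), one bond to O (+1).
Oxidation state = 0 + 1 − 1 + 1 = +1.

+1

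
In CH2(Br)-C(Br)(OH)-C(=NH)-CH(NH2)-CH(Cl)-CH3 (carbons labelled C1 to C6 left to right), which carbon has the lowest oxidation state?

C6

Assign +1 per bond to O/N/halogen, −1 per bond to H or an electropositive element, and 0 per bond to carbon. Tallying each carbon:
C1: 1C, 2H, 1Br → 0 − 2 + 1 = -1
C2: 2C, 1O, 1Br → 0 + 1 + 1 = +2
C3: 2C, 2N → 0 + 2 = +2
C4: 2C, 1H, 1N → 0 − 1 + 1 = 0
C5: 2C, 1H, 1Cl → 0 − 1 + 1 = 0
C6: 1C, 3H → 0 − 3 = -3
The most reduced carbon is C6 at -3.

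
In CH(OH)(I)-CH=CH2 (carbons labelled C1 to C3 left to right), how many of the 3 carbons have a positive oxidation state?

1

Bonds to more-electronegative neighbours contribute +1 each, bonds to H or metals contribute −1 each, and C–C bonds contribute 0. Tallying each carbon:
C1: 1C, 1H, 1O, 1I → 0 − 1 + 1 + 1 = +1
C2: 3C, 1H → 0 − 1 = -1
C3: 2C, 2H → 0 − 2 = -2
1 carbon (C1) meets the condition.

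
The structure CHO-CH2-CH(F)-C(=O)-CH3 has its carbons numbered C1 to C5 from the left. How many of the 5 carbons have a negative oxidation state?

Each bond to a more electronegative atom (O, N, halogen) counts +1, each bond to a less electronegative atom (H, metal, B, Si) counts −1, and each C–C bond counts 0. Tallying each carbon:
C1: 1C, 1H, 2O → 0 − 1 + 2 = +1
C2: 2C, 2H → 0 − 2 = -2
C3: 2C, 1H, 1F → 0 − 1 + 1 = 0
C4: 2C, 2O → 0 + 2 = +2
C5: 1C, 3H → 0 − 3 = -3
2 carbons (C2, C5) meet the condition.

2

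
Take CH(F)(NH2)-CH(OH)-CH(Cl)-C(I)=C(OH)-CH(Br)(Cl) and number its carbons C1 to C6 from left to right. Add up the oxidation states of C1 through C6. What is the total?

+4

Tallying each carbon's bonds:
C1: 1C, 1H, 1N, 1F → 0 − 1 + 1 + 1 = +1
C2: 2C, 1H, 1O → 0 − 1 + 1 = 0
C3: 2C, 1H, 1Cl → 0 − 1 + 1 = 0
C4: 3C, 1I → 0 + 1 = +1
C5: 3C, 1O → 0 + 1 = +1
C6: 1C, 1H, 1Cl, 1Br → 0 − 1 + 1 + 1 = +1
Sum = +1 + 0 + 0 + 1 + 1 + 1 = +4.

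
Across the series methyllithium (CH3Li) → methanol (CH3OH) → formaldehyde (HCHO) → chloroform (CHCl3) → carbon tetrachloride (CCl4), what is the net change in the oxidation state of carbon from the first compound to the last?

Carbon oxidation states along the series — methyllithium: -4, methanol: -2, formaldehyde: 0, chloroform: +2, carbon tetrachloride: +4.
Net change = +4 − (-4) = +8.

+8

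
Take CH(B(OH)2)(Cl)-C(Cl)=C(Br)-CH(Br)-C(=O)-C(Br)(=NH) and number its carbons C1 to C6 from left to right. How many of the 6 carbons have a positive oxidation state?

4

Bonds to more-electronegative neighbours contribute +1 each, bonds to H or metals contribute −1 each, and C–C bonds contribute 0. Tallying each carbon:
C1: 1C, 1H, 1Cl, 1B → 0 − 1 + 1 − 1 = -1
C2: 3C, 1Cl → 0 + 1 = +1
C3: 3C, 1Br → 0 + 1 = +1
C4: 2C, 1H, 1Br → 0 − 1 + 1 = 0
C5: 2C, 2O → 0 + 2 = +2
C6: 1C, 2N, 1Br → 0 + 2 + 1 = +3
4 carbons (C2, C3, C5, C6) meet the condition.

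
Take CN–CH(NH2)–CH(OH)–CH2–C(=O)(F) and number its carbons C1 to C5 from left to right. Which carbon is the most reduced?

C4

Tallying each carbon's bonds:
C1: 1C, 3N → 0 + 3 = +3
C2: 2C, 1H, 1N → 0 − 1 + 1 = 0
C3: 2C, 1H, 1O → 0 − 1 + 1 = 0
C4: 2C, 2H → 0 − 2 = -2
C5: 1C, 2O, 1F → 0 + 2 + 1 = +3
The most reduced carbon is C4 at -2.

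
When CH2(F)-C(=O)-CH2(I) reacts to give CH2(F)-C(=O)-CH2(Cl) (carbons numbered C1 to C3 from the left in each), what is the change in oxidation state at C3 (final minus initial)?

0

Before: C3 has 1 bond to C, 2 bonds to H, 1 bond to I → oxidation state -1.
After: C3 has 1 bond to C, 2 bonds to H, 1 bond to Cl → oxidation state -1.
Δ = -1 − (-1) = 0, so no net redox change at C3.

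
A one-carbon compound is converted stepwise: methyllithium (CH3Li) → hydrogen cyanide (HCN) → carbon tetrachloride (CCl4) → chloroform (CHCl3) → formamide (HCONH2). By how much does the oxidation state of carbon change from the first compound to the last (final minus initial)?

+6

Carbon oxidation states along the series — methyllithium: -4, hydrogen cyanide: +2, carbon tetrachloride: +4, chloroform: +2, formamide: +2.
Net change = +2 − (-4) = +6.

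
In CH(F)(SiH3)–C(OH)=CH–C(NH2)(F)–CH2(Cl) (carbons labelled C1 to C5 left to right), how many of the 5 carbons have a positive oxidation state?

Assign +1 per bond to O/N/halogen, −1 per bond to H or an electropositive element, and 0 per bond to carbon. Tallying each carbon:
C1: 1C, 1H, 1F, 1Si → 0 − 1 + 1 − 1 = -1
C2: 3C, 1O → 0 + 1 = +1
C3: 3C, 1H → 0 − 1 = -1
C4: 2C, 1N, 1F → 0 + 1 + 1 = +2
C5: 1C, 2H, 1Cl → 0 − 2 + 1 = -1
2 carbons (C2, C4) meet the condition.

2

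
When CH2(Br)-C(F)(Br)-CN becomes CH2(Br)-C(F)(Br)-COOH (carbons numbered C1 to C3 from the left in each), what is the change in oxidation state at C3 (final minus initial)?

Before: C3 has 1 bond to C, 3 bonds to N → oxidation state +3.
After: C3 has 1 bond to C, 3 bonds to O → oxidation state +3.
Δ = +3 − (+3) = 0, so no net redox change at C3.

0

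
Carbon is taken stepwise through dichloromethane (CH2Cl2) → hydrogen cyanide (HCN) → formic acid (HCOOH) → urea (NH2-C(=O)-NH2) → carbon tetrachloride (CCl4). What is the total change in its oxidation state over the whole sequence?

+4

Carbon oxidation states along the series — dichloromethane: 0, hydrogen cyanide: +2, formic acid: +2, urea: +4, carbon tetrachloride: +4.
Net change = +4 − (0) = +4.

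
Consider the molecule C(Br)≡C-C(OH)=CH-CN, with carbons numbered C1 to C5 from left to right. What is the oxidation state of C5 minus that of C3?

+2

C5: 1C, 3N → 0 + 3 = +3
C3: 3C, 1O → 0 + 1 = +1
Difference: +3 − (+1) = +2.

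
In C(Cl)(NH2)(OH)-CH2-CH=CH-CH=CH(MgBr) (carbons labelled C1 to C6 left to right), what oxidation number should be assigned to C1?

Each bond to a more electronegative atom (O, N, halogen) counts +1, each bond to a less electronegative atom (H, metal, B, Si) counts −1, and each C–C bond counts 0.
C1 has one bond to C (0), one bond to Cl (+1), one bond to N (+1), one bond to O (+1).
Oxidation state = 0 + 1 + 1 + 1 = +3.

+3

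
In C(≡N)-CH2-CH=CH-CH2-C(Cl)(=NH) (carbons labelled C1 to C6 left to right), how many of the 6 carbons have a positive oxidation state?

2

Tallying each carbon's bonds:
C1: 1C, 3N → 0 + 3 = +3
C2: 2C, 2H → 0 − 2 = -2
C3: 3C, 1H → 0 − 1 = -1
C4: 3C, 1H → 0 − 1 = -1
C5: 2C, 2H → 0 − 2 = -2
C6: 1C, 2N, 1Cl → 0 + 2 + 1 = +3
2 carbons (C1, C6) meet the condition.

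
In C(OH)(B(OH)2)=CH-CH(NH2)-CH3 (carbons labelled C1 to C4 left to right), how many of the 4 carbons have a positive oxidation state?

0

Tallying each carbon's bonds:
C1: 2C, 1O, 1B → 0 + 1 − 1 = 0
C2: 3C, 1H → 0 − 1 = -1
C3: 2C, 1H, 1N → 0 − 1 + 1 = 0
C4: 1C, 3H → 0 − 3 = -3
0 carbons meet the condition.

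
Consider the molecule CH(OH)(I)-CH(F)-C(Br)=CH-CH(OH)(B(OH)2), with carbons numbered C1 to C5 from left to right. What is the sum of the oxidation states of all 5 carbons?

0

Assign +1 per bond to O/N/halogen, −1 per bond to H or an electropositive element, and 0 per bond to carbon. Tallying each carbon:
C1: 1C, 1H, 1O, 1I → 0 − 1 + 1 + 1 = +1
C2: 2C, 1H, 1F → 0 − 1 + 1 = 0
C3: 3C, 1Br → 0 + 1 = +1
C4: 3C, 1H → 0 − 1 = -1
C5: 1C, 1H, 1O, 1B → 0 − 1 + 1 − 1 = -1
Sum = +1 + 0 + 1 − 1 − 1 = 0.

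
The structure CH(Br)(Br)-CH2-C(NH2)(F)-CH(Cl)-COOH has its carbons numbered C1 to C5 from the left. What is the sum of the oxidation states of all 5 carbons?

Count +1 for every bond to an atom more electronegative than carbon and −1 for every bond to one less electronegative; C–C bonds are 0. Tallying each carbon:
C1: 1C, 1H, 2Br → 0 − 1 + 2 = +1
C2: 2C, 2H → 0 − 2 = -2
C3: 2C, 1N, 1F → 0 + 1 + 1 = +2
C4: 2C, 1H, 1Cl → 0 − 1 + 1 = 0
C5: 1C, 3O → 0 + 3 = +3
Sum = +1 − 2 + 2 + 0 + 3 = +4.

+4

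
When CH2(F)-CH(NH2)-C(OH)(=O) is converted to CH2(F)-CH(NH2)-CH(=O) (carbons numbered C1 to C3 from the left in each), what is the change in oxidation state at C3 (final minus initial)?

Before: C3 has 1 bond to C, 3 bonds to O → oxidation state +3.
After: C3 has 1 bond to C, 1 bond to H, 2 bonds to O → oxidation state +1.
Δ = +1 − (+3) = -2, so this is a reduction at C3.

-2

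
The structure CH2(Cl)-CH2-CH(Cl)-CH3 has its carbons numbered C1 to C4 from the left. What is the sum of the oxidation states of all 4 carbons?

Each bond to a more electronegative atom (O, N, halogen) counts +1, each bond to a less electronegative atom (H, metal, B, Si) counts −1, and each C–C bond counts 0. Tallying each carbon:
C1: 1C, 2H, 1Cl → 0 − 2 + 1 = -1
C2: 2C, 2H → 0 − 2 = -2
C3: 2C, 1H, 1Cl → 0 − 1 + 1 = 0
C4: 1C, 3H → 0 − 3 = -3
Sum = -1 − 2 + 0 − 3 = -6.

-6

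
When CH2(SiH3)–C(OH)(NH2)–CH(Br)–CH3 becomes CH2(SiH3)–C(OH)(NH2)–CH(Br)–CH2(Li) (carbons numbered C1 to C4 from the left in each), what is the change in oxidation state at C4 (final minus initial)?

Before: C4 has 1 bond to C, 3 bonds to H → oxidation state -3.
After: C4 has 1 bond to C, 2 bonds to H, 1 bond to Li → oxidation state -3.
Δ = -3 − (-3) = 0, so no net redox change at C4.

0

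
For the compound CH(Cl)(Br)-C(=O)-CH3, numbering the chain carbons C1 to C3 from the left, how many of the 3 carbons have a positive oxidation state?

2

Tallying each carbon's bonds:
C1: 1C, 1H, 1Cl, 1Br → 0 − 1 + 1 + 1 = +1
C2: 2C, 2O → 0 + 2 = +2
C3: 1C, 3H → 0 − 3 = -3
2 carbons (C1, C2) meet the condition.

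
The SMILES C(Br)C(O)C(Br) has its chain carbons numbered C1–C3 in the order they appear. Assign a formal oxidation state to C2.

Each bond to a more electronegative atom (O, N, halogen) counts +1, each bond to a less electronegative atom (H, metal, B, Si) counts −1, and each C–C bond counts 0.
C2 has one bond to C (0), one bond to C (0), one bond to H (-1), one bond to O (+1).
Oxidation state = 0 + 0 − 1 + 1 = 0.

0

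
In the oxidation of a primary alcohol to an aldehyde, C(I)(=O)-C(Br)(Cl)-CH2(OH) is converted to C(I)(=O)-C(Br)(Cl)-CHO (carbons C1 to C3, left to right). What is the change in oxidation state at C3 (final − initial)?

Before: C3 has 1 bond to C, 2 bonds to H, 1 bond to O → oxidation state -1.
After: C3 has 1 bond to C, 1 bond to H, 2 bonds to O → oxidation state +1.
Δ = +1 − (-1) = +2, so this is an oxidation at C3.

+2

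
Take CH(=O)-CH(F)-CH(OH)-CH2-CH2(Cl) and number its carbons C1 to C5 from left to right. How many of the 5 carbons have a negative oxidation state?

2

Tallying each carbon's bonds:
C1: 1C, 1H, 2O → 0 − 1 + 2 = +1
C2: 2C, 1H, 1F → 0 − 1 + 1 = 0
C3: 2C, 1H, 1O → 0 − 1 + 1 = 0
C4: 2C, 2H → 0 − 2 = -2
C5: 1C, 2H, 1Cl → 0 − 2 + 1 = -1
2 carbons (C4, C5) meet the condition.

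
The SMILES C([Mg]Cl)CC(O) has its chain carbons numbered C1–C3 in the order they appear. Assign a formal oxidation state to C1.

-3

Each bond to a more electronegative atom (O, N, halogen) counts +1, each bond to a less electronegative atom (H, metal, B, Si) counts −1, and each C–C bond counts 0.
C1 has one bond to C (0), one bond to H (-1), one bond to Mg (-1), one bond to H (-1).
Oxidation state = 0 − 1 − 1 − 1 = -3.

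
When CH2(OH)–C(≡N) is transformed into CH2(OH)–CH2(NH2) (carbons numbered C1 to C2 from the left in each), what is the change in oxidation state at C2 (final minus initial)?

Before: C2 has 1 bond to C, 3 bonds to N → oxidation state +3.
After: C2 has 1 bond to C, 2 bonds to H, 1 bond to N → oxidation state -1.
Δ = -1 − (+3) = -4, so this is a reduction at C2.

-4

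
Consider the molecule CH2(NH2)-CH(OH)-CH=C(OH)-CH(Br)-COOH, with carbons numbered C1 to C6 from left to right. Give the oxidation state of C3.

-1

Assign +1 per bond to O/N/halogen, −1 per bond to H or an electropositive element, and 0 per bond to carbon.
C3 has one bond to C (0), a double bond to C (2×0 = 0), one bond to H (-1).
Oxidation state = 0 + 0 − 1 = -1.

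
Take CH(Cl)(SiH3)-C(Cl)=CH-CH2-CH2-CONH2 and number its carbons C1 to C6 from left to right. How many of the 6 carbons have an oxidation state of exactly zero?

0

Count +1 for every bond to an atom more electronegative than carbon and −1 for every bond to one less electronegative; C–C bonds are 0. Tallying each carbon:
C1: 1C, 1H, 1Cl, 1Si → 0 − 1 + 1 − 1 = -1
C2: 3C, 1Cl → 0 + 1 = +1
C3: 3C, 1H → 0 − 1 = -1
C4: 2C, 2H → 0 − 2 = -2
C5: 2C, 2H → 0 − 2 = -2
C6: 1C, 2O, 1N → 0 + 2 + 1 = +3
0 carbons meet the condition.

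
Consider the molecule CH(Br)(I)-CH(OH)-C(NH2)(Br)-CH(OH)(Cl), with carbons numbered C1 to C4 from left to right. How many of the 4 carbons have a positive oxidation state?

3

Assign +1 per bond to O/N/halogen, −1 per bond to H or an electropositive element, and 0 per bond to carbon. Tallying each carbon:
C1: 1C, 1H, 1Br, 1I → 0 − 1 + 1 + 1 = +1
C2: 2C, 1H, 1O → 0 − 1 + 1 = 0
C3: 2C, 1N, 1Br → 0 + 1 + 1 = +2
C4: 1C, 1H, 1O, 1Cl → 0 − 1 + 1 + 1 = +1
3 carbons (C1, C3, C4) meet the condition.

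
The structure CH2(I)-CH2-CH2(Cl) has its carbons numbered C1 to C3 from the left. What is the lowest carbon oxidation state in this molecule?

Assign +1 per bond to O/N/halogen, −1 per bond to H or an electropositive element, and 0 per bond to carbon. Tallying each carbon:
C1: 1C, 2H, 1I → 0 − 2 + 1 = -1
C2: 2C, 2H → 0 − 2 = -2
C3: 1C, 2H, 1Cl → 0 − 2 + 1 = -1
The lowest value is -2.

-2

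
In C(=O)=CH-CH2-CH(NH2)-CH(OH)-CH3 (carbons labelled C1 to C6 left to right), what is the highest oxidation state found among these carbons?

Bonds to more-electronegative neighbours contribute +1 each, bonds to H or metals contribute −1 each, and C–C bonds contribute 0. Tallying each carbon:
C1: 2C, 2O → 0 + 2 = +2
C2: 3C, 1H → 0 − 1 = -1
C3: 2C, 2H → 0 − 2 = -2
C4: 2C, 1H, 1N → 0 − 1 + 1 = 0
C5: 2C, 1H, 1O → 0 − 1 + 1 = 0
C6: 1C, 3H → 0 − 3 = -3
The highest value is +2.

+2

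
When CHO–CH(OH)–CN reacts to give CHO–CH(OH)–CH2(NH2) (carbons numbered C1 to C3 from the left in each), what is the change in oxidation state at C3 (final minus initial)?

-4

Before: C3 has 1 bond to C, 3 bonds to N → oxidation state +3.
After: C3 has 1 bond to C, 2 bonds to H, 1 bond to N → oxidation state -1.
Δ = -1 − (+3) = -4, so this is a reduction at C3.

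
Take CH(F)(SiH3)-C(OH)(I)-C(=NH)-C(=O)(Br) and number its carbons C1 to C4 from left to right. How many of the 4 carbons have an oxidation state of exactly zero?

0

Tallying each carbon's bonds:
C1: 1C, 1H, 1F, 1Si → 0 − 1 + 1 − 1 = -1
C2: 2C, 1O, 1I → 0 + 1 + 1 = +2
C3: 2C, 2N → 0 + 2 = +2
C4: 1C, 2O, 1Br → 0 + 2 + 1 = +3
0 carbons meet the condition.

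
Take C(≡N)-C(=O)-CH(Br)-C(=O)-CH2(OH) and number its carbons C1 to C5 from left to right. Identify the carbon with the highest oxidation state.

Bonds to more-electronegative neighbours contribute +1 each, bonds to H or metals contribute −1 each, and C–C bonds contribute 0. Tallying each carbon:
C1: 1C, 3N → 0 + 3 = +3
C2: 2C, 2O → 0 + 2 = +2
C3: 2C, 1H, 1Br → 0 − 1 + 1 = 0
C4: 2C, 2O → 0 + 2 = +2
C5: 1C, 2H, 1O → 0 − 2 + 1 = -1
The most oxidised carbon is C1 at +3.

C1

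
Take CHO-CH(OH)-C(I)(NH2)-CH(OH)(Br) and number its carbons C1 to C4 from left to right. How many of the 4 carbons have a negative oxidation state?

0

Tallying each carbon's bonds:
C1: 1C, 1H, 2O → 0 − 1 + 2 = +1
C2: 2C, 1H, 1O → 0 − 1 + 1 = 0
C3: 2C, 1N, 1I → 0 + 1 + 1 = +2
C4: 1C, 1H, 1O, 1Br → 0 − 1 + 1 + 1 = +1
0 carbons meet the condition.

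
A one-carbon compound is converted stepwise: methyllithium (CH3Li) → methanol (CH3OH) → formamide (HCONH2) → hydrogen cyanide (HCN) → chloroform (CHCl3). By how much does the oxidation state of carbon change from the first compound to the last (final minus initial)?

Carbon oxidation states along the series — methyllithium: -4, methanol: -2, formamide: +2, hydrogen cyanide: +2, chloroform: +2.
Net change = +2 − (-4) = +6.

+6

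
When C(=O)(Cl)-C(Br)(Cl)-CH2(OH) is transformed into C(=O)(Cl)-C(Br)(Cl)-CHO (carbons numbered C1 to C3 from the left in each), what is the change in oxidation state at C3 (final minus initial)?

+2

Before: C3 has 1 bond to C, 2 bonds to H, 1 bond to O → oxidation state -1.
After: C3 has 1 bond to C, 1 bond to H, 2 bonds to O → oxidation state +1.
Δ = +1 − (-1) = +2, so this is an oxidation at C3.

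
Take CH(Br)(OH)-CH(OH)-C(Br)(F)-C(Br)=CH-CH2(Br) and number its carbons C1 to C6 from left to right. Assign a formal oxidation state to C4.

C4 has one bond to C (0), a double bond to C (2×0 = 0), one bond to Br (+1).
Oxidation state = 0 + 0 + 1 = +1.

+1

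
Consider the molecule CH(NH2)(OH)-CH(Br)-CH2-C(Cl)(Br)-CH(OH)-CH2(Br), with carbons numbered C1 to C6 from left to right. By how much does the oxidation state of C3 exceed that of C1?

C3: 2C, 2H → 0 − 2 = -2
C1: 1C, 1H, 1O, 1N → 0 − 1 + 1 + 1 = +1
Difference: -2 − (+1) = -3.

-3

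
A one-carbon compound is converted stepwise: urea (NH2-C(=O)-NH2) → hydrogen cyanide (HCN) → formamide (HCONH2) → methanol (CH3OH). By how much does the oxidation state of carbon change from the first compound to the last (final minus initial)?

Carbon oxidation states along the series — urea: +4, hydrogen cyanide: +2, formamide: +2, methanol: -2.
Net change = -2 − (+4) = -6.

-6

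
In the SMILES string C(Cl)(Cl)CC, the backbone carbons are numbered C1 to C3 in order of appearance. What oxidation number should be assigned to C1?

C1 has one bond to C (0), one bond to Cl (+1), one bond to Cl (+1), one bond to H (-1).
Oxidation state = 0 + 1 + 1 − 1 = +1.

+1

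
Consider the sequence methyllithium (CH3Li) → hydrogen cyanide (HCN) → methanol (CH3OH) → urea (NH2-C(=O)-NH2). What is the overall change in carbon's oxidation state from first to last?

Carbon oxidation states along the series — methyllithium: -4, hydrogen cyanide: +2, methanol: -2, urea: +4.
Net change = +4 − (-4) = +8.

+8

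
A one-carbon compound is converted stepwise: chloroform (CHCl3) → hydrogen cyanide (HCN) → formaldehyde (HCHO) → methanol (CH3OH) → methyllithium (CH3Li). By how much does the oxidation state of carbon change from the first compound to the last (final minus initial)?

Carbon oxidation states along the series — chloroform: +2, hydrogen cyanide: +2, formaldehyde: 0, methanol: -2, methyllithium: -4.
Net change = -4 − (+2) = -6.

-6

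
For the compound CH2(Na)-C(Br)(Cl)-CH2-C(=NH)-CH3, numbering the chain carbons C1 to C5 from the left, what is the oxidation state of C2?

+2

C2 has one bond to C (0), one bond to C (0), one bond to Br (+1), one bond to Cl (+1).
Oxidation state = 0 + 0 + 1 + 1 = +2.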